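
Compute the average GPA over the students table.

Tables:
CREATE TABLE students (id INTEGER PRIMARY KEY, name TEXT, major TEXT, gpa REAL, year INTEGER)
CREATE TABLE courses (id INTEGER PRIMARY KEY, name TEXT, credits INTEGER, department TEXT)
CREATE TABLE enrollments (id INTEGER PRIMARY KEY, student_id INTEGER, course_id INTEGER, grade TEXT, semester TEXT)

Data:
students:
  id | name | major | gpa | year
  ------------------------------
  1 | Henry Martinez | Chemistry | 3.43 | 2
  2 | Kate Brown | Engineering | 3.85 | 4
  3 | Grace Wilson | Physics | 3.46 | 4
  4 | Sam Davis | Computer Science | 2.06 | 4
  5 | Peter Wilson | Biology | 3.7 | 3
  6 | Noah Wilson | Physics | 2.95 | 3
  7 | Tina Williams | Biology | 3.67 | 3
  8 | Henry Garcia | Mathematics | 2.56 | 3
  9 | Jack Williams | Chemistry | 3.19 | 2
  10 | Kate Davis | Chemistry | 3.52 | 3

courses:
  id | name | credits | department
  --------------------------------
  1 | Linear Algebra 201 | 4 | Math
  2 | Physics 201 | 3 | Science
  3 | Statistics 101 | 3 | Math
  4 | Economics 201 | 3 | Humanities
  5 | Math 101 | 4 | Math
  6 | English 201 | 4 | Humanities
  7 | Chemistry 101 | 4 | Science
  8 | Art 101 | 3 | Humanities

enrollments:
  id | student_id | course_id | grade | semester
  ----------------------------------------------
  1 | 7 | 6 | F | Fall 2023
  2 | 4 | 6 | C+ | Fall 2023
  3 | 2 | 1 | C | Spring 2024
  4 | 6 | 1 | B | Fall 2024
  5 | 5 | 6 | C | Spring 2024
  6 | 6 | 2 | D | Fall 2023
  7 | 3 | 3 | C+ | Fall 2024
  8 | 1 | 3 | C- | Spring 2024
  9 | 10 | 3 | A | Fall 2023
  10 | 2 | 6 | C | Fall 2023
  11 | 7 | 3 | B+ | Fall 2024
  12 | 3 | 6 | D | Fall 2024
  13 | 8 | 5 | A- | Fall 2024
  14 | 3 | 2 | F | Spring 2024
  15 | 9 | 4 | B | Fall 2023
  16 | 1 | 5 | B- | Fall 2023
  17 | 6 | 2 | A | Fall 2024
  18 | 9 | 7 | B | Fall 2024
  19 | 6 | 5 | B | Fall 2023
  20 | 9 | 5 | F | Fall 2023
SELECT AVG(gpa) FROM students

Execution result:
3.24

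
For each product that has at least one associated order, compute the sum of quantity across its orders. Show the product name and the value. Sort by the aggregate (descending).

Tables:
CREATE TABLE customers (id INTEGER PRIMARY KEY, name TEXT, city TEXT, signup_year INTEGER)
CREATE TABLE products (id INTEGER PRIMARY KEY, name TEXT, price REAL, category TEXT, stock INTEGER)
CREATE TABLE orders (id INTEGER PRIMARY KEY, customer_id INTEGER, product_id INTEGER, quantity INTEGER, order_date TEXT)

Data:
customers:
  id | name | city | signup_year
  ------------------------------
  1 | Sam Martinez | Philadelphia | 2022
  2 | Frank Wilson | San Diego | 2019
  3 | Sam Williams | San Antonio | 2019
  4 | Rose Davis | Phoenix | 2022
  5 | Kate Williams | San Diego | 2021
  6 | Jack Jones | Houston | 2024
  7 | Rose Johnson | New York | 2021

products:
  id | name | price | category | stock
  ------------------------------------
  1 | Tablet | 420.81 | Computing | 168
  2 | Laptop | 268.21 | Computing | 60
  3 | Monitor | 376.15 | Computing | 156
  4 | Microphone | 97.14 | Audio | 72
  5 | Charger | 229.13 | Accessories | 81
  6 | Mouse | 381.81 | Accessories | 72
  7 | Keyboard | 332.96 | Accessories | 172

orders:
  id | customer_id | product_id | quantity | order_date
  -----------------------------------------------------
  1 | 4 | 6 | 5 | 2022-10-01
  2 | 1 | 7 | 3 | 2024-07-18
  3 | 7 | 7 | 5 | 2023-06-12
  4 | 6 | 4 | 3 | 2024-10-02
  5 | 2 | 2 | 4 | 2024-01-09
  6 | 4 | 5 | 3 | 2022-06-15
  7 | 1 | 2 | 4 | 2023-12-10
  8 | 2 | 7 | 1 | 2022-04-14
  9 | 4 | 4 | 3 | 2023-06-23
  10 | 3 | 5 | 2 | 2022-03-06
SELECT p.name, SUM(c.quantity) AS sum_quantity FROM orders c JOIN products p ON c.product_id = p.id GROUP BY p.id, p.name ORDER BY sum_quantity DESC

Execution result:
name | sum_quantity
Keyboard | 9
Laptop | 8
Microphone | 6
Charger | 5
Mouse | 5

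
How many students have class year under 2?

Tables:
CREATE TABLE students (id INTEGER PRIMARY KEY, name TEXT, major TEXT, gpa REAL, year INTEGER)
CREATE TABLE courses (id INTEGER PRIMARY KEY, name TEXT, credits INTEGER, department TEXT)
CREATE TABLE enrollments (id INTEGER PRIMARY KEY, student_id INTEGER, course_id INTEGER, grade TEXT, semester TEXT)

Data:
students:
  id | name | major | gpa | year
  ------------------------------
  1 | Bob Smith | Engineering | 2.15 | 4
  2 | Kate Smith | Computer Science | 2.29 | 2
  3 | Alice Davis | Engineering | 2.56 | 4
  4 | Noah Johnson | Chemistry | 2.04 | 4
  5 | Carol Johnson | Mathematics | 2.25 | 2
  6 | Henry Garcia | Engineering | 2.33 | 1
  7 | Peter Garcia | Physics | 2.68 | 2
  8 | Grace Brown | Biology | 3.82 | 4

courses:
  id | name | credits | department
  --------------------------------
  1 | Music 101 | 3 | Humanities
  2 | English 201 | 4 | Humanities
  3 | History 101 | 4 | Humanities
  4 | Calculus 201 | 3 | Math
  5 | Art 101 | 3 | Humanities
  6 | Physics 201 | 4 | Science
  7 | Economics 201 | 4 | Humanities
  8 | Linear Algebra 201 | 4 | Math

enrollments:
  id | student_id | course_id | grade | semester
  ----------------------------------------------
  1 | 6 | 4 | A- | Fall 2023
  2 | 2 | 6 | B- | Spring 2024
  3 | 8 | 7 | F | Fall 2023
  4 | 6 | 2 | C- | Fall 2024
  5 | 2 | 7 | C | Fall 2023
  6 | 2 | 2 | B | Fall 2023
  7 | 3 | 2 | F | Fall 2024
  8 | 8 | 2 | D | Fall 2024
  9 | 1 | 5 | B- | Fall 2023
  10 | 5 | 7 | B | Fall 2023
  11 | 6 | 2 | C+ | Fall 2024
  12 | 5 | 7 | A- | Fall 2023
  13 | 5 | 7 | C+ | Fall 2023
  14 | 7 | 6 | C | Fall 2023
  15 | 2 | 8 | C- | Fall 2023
SELECT COUNT(*) FROM students WHERE year < 2

Execution result:
1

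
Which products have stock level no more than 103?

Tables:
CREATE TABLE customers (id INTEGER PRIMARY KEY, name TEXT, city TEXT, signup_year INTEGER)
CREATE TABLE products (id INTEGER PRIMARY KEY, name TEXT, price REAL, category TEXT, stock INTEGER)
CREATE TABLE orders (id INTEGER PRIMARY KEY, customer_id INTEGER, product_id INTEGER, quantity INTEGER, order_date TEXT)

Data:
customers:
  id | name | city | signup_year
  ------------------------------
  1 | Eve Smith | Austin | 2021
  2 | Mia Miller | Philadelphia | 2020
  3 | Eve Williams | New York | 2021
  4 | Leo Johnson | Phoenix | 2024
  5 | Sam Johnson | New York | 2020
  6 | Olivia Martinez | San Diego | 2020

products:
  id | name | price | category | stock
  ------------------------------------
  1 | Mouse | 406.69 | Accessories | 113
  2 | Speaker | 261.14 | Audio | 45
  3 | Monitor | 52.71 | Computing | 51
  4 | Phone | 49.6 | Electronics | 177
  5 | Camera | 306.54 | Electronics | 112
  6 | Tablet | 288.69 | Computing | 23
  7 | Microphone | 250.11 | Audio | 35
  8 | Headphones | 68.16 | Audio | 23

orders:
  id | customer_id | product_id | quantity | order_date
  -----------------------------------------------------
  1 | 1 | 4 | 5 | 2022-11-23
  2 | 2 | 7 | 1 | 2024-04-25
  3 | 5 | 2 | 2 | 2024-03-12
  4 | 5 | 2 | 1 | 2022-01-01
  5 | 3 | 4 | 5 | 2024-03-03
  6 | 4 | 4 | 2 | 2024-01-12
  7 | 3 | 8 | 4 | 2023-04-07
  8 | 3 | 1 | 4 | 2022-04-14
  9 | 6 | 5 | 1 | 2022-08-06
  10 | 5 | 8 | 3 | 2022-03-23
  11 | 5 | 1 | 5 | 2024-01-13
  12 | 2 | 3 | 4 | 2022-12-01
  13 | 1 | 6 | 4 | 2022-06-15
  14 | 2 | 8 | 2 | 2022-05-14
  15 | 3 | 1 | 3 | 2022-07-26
SELECT name, stock FROM products WHERE stock <= 103

Execution result:
name | stock
Speaker | 45
Monitor | 51
Tablet | 23
Microphone | 35
Headphones | 23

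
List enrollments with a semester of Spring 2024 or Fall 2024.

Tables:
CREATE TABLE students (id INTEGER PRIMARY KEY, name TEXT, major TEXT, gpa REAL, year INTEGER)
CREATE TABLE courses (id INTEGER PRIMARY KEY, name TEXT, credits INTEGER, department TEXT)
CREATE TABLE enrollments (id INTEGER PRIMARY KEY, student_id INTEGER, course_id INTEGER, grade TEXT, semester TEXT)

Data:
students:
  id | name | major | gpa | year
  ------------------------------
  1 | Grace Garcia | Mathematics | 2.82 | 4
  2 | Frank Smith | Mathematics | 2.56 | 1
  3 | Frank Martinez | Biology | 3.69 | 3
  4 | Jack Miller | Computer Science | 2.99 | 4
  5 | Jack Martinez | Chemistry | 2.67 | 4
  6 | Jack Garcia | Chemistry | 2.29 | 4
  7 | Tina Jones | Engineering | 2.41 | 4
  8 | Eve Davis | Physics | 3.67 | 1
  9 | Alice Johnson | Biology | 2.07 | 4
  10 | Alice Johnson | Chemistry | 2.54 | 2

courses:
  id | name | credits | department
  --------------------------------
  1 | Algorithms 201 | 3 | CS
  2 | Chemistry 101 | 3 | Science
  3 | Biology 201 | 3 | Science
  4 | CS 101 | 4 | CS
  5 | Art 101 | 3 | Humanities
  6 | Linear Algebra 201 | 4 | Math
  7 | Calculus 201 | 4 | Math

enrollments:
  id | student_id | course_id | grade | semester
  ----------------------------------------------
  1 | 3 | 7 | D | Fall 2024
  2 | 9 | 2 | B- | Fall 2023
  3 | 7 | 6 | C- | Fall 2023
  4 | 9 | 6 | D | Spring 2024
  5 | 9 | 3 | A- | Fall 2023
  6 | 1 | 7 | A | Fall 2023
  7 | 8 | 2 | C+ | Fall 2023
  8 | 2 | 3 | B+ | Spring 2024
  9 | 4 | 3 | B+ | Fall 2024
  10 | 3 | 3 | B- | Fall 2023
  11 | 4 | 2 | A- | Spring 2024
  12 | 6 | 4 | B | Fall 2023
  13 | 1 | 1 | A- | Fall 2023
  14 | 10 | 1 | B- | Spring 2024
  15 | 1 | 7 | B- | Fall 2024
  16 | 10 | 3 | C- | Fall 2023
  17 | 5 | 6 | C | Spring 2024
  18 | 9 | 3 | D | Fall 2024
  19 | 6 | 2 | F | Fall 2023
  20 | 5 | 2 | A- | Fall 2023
SELECT id, semester FROM enrollments WHERE semester IN ('Spring 2024', 'Fall 2024')

Execution result:
id | semester
1 | Fall 2024
4 | Spring 2024
8 | Spring 2024
9 | Fall 2024
11 | Spring 2024
14 | Spring 2024
15 | Fall 2024
17 | Spring 2024
18 | Fall 2024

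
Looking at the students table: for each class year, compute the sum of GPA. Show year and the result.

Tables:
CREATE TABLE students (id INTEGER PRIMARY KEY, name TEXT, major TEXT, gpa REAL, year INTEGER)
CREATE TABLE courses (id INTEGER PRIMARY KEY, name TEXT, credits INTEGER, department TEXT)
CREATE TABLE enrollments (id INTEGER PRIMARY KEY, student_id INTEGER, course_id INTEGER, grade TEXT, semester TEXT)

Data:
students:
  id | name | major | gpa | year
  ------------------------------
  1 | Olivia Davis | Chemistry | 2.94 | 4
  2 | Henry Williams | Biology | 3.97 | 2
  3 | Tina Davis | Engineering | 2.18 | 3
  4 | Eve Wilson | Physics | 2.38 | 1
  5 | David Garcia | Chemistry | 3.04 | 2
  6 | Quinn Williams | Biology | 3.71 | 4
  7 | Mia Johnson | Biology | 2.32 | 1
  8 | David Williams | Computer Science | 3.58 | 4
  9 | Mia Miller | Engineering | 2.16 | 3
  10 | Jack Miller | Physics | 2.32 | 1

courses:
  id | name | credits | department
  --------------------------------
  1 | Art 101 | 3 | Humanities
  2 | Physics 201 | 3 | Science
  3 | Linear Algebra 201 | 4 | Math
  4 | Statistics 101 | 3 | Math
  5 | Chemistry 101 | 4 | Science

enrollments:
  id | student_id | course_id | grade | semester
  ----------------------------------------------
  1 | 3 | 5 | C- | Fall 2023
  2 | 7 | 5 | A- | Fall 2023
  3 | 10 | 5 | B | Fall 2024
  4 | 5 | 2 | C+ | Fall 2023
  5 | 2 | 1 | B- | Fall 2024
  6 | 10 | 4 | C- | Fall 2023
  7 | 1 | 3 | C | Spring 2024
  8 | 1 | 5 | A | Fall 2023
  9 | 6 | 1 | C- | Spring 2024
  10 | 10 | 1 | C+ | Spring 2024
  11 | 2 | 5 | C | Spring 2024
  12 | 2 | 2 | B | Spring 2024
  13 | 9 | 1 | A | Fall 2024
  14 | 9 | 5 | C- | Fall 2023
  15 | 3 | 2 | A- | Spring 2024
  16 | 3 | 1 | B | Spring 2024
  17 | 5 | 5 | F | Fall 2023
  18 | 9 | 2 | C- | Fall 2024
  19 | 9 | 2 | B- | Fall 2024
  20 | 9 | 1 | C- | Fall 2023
SELECT year, SUM(gpa) AS sum_gpa FROM students GROUP BY year

Execution result:
year | sum_gpa
1 | 7.02
2 | 7.01
3 | 4.34
4 | 10.23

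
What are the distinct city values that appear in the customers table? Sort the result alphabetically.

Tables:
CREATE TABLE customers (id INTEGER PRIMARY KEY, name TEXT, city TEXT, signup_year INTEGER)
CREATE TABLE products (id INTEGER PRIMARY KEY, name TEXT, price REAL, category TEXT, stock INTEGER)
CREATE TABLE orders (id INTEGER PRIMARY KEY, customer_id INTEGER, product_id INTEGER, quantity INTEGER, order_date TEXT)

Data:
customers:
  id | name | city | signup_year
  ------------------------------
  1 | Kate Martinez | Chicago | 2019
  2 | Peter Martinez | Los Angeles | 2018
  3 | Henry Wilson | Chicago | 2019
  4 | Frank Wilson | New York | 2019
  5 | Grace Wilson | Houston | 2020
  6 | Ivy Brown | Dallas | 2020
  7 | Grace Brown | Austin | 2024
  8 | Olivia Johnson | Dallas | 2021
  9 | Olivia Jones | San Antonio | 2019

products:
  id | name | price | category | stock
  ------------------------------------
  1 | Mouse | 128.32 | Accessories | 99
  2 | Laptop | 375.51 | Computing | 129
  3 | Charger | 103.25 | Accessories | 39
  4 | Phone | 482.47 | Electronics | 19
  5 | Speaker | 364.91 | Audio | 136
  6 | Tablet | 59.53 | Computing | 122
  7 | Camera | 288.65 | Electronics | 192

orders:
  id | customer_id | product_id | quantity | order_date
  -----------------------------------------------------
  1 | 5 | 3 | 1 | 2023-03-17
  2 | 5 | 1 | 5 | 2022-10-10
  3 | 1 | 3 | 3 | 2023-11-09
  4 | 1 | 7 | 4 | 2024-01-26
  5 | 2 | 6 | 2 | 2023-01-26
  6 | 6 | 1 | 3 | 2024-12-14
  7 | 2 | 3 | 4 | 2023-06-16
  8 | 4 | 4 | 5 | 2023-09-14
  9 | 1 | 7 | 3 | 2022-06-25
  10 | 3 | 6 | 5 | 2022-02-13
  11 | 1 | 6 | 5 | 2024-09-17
SELECT DISTINCT city FROM customers ORDER BY city

Execution result:
city
Austin
Chicago
Dallas
Houston
Los Angeles
New York
San Antonio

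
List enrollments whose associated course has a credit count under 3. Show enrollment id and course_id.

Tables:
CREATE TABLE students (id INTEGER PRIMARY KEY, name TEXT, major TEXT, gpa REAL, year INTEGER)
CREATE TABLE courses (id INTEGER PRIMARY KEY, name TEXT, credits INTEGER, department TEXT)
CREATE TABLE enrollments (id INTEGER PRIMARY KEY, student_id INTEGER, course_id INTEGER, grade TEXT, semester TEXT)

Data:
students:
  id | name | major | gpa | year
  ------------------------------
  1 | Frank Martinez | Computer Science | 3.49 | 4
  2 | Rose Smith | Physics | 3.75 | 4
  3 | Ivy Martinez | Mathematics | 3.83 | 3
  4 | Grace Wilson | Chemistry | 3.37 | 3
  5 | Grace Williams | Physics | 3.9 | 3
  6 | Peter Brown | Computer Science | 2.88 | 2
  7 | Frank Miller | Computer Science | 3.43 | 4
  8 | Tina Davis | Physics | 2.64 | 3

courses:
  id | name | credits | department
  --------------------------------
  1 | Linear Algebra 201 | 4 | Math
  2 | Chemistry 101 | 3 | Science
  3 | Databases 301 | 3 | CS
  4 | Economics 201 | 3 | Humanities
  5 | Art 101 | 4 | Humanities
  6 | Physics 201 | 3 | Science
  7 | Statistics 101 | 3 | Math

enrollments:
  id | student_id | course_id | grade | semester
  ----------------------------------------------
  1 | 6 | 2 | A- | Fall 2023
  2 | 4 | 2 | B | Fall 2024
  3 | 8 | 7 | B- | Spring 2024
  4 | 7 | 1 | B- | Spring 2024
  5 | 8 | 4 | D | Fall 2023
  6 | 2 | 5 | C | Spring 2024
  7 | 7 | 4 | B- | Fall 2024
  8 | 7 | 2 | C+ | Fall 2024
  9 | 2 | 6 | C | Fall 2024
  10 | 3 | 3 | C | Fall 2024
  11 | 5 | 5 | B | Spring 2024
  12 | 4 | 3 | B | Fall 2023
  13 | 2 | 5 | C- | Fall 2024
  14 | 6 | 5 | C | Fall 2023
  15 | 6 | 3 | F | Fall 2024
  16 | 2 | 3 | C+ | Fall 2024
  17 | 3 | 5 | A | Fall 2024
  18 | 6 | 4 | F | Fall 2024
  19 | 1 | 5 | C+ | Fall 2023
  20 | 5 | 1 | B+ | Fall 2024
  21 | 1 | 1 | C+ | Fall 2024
SELECT id, course_id FROM enrollments WHERE course_id IN (SELECT id FROM courses WHERE credits < 3)

Execution result:
(no rows)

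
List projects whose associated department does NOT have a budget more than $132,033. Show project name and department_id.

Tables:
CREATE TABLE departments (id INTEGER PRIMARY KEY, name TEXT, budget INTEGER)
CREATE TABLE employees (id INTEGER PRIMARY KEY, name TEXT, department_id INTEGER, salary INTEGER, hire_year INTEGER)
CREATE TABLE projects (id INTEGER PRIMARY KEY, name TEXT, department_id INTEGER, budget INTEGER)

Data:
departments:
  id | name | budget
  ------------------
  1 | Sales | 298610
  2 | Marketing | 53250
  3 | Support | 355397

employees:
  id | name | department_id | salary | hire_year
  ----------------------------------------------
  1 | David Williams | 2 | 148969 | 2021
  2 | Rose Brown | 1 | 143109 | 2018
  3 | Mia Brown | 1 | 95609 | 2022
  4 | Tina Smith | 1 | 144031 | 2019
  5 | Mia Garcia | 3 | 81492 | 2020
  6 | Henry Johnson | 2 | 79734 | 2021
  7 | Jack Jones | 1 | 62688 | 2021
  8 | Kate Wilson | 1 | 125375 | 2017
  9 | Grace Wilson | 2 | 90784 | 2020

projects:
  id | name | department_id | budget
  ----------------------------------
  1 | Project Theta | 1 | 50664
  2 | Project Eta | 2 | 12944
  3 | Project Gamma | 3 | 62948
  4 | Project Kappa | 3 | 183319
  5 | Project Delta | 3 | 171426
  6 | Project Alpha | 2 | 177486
SELECT name, department_id FROM projects WHERE department_id NOT IN (SELECT id FROM departments WHERE budget > 132033)

Execution result:
name | department_id
Project Eta | 2
Project Alpha | 2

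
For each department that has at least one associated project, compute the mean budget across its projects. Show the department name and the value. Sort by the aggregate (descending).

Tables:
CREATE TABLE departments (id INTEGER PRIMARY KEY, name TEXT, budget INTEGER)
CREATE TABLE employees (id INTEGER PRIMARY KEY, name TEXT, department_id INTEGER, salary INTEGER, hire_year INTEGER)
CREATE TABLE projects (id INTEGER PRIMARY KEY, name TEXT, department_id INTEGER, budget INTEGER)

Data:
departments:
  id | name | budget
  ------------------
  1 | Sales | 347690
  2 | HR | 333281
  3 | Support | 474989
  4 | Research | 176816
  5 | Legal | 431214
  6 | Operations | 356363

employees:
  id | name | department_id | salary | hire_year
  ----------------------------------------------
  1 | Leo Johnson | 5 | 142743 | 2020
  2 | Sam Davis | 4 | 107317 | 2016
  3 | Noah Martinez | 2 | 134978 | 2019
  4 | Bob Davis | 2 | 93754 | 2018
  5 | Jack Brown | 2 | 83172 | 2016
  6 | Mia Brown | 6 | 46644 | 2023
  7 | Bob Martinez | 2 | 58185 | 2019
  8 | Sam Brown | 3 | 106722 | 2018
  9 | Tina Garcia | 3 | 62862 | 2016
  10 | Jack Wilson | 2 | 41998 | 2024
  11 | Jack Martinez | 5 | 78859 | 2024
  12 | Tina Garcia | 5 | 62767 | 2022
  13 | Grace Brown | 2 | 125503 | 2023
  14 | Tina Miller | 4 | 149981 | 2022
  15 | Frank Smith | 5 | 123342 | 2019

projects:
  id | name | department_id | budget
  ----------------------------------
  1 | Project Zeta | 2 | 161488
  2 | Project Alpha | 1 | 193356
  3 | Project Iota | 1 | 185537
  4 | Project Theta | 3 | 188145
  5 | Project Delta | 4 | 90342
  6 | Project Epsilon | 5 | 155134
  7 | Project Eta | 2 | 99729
SELECT p.name, AVG(c.budget) AS avg_budget FROM projects c JOIN departments p ON c.department_id = p.id GROUP BY p.id, p.name ORDER BY avg_budget DESC

Execution result:
name | avg_budget
Sales | 189446.50
Support | 188145.00
Legal | 155134.00
HR | 130608.50
Research | 90342.00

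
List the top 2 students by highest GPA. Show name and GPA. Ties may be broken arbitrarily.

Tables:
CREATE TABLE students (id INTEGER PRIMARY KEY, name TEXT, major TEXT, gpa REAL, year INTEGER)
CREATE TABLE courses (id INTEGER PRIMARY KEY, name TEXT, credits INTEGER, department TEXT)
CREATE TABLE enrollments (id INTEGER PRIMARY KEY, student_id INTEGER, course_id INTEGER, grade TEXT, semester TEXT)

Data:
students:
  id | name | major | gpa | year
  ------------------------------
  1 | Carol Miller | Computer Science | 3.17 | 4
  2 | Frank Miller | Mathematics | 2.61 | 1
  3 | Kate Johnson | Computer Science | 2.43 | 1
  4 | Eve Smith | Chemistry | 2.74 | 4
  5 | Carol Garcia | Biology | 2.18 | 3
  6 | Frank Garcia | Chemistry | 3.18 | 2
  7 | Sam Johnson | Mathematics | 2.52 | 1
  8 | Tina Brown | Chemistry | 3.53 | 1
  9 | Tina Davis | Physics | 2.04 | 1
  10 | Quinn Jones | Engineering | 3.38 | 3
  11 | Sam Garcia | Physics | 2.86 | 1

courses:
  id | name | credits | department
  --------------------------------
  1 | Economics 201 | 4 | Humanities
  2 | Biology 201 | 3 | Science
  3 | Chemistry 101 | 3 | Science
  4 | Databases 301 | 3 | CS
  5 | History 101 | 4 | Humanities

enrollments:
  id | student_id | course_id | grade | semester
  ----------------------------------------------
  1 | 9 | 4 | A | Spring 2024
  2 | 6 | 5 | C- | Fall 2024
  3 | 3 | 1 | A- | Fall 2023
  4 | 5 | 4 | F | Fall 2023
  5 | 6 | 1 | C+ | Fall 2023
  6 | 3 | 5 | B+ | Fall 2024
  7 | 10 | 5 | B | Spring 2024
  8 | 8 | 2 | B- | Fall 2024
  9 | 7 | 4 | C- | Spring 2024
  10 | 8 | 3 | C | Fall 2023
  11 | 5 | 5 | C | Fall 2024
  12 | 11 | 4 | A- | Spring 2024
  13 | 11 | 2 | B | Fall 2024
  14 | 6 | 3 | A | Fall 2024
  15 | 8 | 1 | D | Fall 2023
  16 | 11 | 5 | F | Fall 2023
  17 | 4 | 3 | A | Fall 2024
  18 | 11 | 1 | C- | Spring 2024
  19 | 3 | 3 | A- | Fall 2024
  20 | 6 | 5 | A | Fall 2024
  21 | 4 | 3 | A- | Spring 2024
SELECT name, gpa FROM students ORDER BY gpa DESC LIMIT 2

Execution result:
name | gpa
Tina Brown | 3.53
Quinn Jones | 3.38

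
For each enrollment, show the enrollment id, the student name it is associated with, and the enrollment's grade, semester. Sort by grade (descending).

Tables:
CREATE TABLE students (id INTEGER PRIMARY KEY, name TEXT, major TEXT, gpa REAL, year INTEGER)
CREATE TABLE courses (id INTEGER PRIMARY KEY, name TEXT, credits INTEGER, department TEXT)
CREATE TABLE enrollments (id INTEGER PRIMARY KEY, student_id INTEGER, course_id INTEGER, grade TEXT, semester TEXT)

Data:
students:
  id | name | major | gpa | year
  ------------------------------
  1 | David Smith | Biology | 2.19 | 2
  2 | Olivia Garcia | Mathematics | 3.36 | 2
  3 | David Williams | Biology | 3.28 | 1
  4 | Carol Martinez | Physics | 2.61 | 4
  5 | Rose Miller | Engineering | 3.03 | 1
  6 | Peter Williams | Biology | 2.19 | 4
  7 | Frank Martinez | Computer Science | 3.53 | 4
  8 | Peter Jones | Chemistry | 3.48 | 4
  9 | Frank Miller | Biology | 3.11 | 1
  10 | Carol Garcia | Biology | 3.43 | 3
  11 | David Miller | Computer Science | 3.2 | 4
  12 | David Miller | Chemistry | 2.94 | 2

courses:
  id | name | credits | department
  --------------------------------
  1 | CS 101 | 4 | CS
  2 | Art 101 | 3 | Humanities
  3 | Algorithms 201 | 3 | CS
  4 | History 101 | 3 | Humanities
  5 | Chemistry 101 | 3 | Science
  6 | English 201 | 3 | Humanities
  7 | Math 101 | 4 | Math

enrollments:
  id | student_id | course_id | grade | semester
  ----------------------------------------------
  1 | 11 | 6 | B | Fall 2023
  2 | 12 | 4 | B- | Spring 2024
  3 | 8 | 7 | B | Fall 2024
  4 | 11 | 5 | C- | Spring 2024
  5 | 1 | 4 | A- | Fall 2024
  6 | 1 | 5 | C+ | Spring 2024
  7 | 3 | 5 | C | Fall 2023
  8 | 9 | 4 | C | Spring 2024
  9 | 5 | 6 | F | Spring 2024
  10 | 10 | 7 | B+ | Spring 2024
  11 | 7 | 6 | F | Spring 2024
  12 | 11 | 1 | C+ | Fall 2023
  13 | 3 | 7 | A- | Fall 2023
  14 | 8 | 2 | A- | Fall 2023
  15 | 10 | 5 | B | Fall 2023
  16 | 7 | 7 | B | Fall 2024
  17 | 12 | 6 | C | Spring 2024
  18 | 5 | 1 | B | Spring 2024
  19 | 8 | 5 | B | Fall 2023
SELECT c.id, p.name AS student, c.grade, c.semester FROM enrollments c JOIN students p ON c.student_id = p.id ORDER BY c.grade DESC

Execution result:
id | student | grade | semester
9 | Rose Miller | F | Spring 2024
11 | Frank Martinez | F | Spring 2024
4 | David Miller | C- | Spring 2024
6 | David Smith | C+ | Spring 2024
12 | David Miller | C+ | Fall 2023
7 | David Williams | C | Fall 2023
8 | Frank Miller | C | Spring 2024
17 | David Miller | C | Spring 2024
2 | David Miller | B- | Spring 2024
10 | Carol Garcia | B+ | Spring 2024
1 | David Miller | B | Fall 2023
3 | Peter Jones | B | Fall 2024
15 | Carol Garcia | B | Fall 2023
16 | Frank Martinez | B | Fall 2024
18 | Rose Miller | B | Spring 2024
19 | Peter Jones | B | Fall 2023
5 | David Smith | A- | Fall 2024
13 | David Williams | A- | Fall 2023
14 | Peter Jones | A- | Fall 2023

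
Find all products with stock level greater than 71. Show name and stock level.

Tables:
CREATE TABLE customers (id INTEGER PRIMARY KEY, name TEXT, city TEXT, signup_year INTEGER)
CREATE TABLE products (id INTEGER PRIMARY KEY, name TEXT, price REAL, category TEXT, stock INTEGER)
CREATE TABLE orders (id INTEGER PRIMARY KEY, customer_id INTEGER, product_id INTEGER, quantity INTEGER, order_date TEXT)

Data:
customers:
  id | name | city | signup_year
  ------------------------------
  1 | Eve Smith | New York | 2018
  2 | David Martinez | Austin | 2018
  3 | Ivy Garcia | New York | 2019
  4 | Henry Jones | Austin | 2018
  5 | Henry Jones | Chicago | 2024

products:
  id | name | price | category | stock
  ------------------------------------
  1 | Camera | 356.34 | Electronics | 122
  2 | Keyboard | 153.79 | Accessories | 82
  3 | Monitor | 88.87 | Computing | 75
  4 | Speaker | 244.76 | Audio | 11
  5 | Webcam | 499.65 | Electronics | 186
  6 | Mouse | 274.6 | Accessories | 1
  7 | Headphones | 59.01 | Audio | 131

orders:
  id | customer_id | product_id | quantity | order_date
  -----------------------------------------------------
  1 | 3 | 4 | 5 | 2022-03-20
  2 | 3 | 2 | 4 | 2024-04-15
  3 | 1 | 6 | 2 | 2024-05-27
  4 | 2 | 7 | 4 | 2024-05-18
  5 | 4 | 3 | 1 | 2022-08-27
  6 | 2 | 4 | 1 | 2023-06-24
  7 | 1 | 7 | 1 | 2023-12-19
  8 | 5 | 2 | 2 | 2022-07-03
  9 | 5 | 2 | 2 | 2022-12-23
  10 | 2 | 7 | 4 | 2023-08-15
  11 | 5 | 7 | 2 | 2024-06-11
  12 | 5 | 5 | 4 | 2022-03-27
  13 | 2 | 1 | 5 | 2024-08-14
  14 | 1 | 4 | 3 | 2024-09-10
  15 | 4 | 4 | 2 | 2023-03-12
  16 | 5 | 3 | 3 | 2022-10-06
SELECT name, stock FROM products WHERE stock > 71

Execution result:
name | stock
Camera | 122
Keyboard | 82
Monitor | 75
Webcam | 186
Headphones | 131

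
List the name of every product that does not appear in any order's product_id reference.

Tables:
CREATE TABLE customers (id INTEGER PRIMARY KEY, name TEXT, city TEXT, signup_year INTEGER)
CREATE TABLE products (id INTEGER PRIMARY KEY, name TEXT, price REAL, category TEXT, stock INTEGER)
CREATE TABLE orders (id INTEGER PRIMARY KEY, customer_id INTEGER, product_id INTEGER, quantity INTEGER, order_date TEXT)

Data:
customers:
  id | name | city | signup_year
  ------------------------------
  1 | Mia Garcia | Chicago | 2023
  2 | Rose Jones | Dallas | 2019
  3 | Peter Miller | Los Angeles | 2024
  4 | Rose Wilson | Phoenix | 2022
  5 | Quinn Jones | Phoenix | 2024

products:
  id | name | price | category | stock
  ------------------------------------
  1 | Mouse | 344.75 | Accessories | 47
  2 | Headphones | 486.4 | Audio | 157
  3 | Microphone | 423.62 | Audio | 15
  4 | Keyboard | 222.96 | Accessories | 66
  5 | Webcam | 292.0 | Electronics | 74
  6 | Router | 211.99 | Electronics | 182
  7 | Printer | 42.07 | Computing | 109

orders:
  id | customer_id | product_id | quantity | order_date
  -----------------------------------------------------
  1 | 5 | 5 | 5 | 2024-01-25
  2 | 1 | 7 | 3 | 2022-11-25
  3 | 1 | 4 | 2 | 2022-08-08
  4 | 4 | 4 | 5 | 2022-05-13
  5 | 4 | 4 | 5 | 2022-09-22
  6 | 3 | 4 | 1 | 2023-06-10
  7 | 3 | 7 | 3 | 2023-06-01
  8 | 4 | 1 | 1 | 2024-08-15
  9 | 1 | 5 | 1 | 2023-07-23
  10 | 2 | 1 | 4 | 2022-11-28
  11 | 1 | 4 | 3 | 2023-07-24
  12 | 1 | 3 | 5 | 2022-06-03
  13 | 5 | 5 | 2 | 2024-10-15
SELECT p.name FROM products p LEFT JOIN orders c ON c.product_id = p.id WHERE c.id IS NULL

Execution result:
name
Headphones
Router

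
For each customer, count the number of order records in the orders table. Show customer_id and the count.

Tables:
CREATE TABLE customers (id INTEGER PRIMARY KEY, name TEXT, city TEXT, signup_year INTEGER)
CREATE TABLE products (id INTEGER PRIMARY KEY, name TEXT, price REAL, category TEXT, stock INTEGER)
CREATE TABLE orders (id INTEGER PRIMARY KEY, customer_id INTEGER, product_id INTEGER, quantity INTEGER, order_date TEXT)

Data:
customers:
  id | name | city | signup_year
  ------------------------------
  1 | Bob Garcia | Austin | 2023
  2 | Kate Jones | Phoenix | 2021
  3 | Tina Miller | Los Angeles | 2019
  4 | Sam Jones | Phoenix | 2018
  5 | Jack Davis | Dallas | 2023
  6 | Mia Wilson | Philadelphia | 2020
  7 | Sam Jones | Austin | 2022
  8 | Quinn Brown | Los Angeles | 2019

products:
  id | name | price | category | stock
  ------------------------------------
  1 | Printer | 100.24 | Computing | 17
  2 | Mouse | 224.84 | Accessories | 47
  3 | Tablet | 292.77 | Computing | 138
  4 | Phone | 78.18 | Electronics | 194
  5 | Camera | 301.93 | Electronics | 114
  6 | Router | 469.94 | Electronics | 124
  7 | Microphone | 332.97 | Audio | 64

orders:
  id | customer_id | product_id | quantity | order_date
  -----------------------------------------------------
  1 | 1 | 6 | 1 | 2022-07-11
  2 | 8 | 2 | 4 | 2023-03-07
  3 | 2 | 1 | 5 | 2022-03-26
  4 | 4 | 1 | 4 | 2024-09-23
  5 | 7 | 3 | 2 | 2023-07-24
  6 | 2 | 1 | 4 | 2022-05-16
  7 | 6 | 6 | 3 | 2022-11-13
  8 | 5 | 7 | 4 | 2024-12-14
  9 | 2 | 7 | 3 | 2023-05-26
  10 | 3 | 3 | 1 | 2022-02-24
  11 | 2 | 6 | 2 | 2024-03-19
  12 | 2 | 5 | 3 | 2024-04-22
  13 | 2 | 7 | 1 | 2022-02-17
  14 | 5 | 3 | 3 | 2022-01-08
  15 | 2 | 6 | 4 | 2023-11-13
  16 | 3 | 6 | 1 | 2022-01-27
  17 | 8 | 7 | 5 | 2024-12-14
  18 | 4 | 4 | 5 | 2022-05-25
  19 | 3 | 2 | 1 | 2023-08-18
SELECT customer_id, COUNT(*) AS order_count FROM orders GROUP BY customer_id

Execution result:
customer_id | order_count
1 | 1
2 | 7
3 | 3
4 | 2
5 | 2
6 | 1
7 | 1
8 | 2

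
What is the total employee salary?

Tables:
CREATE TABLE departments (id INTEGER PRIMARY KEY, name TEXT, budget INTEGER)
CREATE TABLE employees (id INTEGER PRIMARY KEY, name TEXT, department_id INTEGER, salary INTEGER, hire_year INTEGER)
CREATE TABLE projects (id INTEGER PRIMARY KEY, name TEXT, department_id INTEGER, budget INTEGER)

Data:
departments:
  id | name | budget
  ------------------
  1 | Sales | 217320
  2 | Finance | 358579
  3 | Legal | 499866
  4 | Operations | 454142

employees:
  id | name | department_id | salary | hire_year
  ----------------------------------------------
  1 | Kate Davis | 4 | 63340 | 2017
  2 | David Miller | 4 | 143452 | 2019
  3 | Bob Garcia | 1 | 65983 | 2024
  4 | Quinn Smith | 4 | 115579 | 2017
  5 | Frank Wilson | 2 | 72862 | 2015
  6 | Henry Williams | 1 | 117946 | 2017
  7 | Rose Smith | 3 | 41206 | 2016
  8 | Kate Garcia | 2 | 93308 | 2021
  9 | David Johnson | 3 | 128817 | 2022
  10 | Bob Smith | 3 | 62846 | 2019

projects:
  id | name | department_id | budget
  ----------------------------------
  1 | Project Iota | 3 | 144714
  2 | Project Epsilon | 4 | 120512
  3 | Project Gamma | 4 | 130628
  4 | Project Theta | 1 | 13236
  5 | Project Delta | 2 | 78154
SELECT SUM(salary) FROM employees

Execution result:
905339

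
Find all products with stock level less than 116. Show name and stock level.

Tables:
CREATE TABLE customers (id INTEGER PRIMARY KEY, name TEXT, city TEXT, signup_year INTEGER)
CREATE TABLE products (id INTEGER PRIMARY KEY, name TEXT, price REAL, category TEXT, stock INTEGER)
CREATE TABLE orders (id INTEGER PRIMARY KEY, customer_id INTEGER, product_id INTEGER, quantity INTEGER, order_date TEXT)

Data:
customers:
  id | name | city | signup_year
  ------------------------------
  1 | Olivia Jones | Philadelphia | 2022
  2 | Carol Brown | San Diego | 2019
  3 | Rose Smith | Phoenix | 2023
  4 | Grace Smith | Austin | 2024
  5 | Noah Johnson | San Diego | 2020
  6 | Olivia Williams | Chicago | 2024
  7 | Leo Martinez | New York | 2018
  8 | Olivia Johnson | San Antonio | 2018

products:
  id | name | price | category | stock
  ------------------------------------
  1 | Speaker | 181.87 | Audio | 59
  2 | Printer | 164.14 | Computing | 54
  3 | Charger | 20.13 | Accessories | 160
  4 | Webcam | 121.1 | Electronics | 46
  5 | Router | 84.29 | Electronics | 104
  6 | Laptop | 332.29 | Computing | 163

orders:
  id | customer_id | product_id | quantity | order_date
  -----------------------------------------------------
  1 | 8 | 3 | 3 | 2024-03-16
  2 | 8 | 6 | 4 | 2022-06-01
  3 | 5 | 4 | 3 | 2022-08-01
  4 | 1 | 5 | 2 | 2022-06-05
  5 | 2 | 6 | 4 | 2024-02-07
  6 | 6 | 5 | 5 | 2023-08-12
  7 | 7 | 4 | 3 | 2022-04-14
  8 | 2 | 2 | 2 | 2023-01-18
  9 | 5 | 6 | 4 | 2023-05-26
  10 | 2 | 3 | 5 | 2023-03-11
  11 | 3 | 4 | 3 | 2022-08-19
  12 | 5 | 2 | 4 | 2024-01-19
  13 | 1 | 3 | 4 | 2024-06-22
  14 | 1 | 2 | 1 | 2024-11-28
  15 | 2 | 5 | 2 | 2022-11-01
SELECT name, stock FROM products WHERE stock < 116

Execution result:
name | stock
Speaker | 59
Printer | 54
Webcam | 46
Router | 104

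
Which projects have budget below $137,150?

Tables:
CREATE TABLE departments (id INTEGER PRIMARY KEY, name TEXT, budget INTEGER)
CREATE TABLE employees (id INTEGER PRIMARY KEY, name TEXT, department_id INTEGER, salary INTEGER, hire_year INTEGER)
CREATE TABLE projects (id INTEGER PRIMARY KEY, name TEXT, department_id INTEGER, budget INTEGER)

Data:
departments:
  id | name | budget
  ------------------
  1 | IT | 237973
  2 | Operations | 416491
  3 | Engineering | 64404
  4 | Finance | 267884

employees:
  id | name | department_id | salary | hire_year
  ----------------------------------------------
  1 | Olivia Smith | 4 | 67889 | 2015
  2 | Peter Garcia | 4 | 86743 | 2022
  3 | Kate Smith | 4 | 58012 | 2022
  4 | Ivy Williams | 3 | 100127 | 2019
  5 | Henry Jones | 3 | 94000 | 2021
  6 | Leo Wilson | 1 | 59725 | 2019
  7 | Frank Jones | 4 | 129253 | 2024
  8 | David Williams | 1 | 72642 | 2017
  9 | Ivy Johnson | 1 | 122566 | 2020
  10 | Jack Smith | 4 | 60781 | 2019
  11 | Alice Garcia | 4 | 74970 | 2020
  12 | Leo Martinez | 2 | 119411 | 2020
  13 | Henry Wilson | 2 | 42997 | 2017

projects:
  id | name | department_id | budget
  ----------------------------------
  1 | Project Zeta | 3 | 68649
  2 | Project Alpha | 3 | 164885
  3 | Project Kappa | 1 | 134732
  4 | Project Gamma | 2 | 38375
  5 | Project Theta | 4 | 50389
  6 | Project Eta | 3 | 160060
SELECT name, budget FROM projects WHERE budget < 137150

Execution result:
name | budget
Project Zeta | 68649
Project Kappa | 134732
Project Gamma | 38375
Project Theta | 50389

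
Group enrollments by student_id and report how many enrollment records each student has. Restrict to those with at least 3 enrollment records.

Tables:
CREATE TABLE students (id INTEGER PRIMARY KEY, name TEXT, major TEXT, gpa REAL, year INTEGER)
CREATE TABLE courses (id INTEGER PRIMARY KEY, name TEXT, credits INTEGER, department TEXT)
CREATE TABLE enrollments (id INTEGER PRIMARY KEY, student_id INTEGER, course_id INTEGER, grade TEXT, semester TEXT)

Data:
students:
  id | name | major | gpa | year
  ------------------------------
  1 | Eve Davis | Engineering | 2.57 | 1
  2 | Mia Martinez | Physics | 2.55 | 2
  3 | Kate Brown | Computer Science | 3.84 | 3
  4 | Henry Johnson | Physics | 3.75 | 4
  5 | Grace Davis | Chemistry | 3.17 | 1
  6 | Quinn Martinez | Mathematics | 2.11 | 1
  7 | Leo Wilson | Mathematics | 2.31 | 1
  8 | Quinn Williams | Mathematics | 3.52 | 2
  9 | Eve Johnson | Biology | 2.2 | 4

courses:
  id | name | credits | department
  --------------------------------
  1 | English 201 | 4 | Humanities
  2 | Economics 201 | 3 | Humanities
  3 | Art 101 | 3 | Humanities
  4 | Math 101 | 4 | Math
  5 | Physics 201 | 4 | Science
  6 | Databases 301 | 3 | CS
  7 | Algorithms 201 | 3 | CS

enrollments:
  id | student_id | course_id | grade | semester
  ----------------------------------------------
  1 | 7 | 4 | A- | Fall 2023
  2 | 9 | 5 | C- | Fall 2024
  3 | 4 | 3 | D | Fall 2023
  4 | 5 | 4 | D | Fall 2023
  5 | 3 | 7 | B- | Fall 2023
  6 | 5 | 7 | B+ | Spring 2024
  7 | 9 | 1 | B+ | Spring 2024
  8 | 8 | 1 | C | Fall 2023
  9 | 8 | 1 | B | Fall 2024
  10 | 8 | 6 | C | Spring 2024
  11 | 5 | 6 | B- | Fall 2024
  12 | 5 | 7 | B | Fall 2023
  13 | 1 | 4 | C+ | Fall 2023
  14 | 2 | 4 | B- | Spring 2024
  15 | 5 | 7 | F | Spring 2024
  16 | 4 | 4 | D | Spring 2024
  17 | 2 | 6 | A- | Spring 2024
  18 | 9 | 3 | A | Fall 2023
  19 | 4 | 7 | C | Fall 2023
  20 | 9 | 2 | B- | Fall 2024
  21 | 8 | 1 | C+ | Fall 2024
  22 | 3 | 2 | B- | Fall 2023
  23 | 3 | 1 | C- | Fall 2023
SELECT student_id, COUNT(*) AS enrollment_count FROM enrollments GROUP BY student_id HAVING COUNT(*) >= 3

Execution result:
student_id | enrollment_count
3 | 3
4 | 3
5 | 5
8 | 4
9 | 4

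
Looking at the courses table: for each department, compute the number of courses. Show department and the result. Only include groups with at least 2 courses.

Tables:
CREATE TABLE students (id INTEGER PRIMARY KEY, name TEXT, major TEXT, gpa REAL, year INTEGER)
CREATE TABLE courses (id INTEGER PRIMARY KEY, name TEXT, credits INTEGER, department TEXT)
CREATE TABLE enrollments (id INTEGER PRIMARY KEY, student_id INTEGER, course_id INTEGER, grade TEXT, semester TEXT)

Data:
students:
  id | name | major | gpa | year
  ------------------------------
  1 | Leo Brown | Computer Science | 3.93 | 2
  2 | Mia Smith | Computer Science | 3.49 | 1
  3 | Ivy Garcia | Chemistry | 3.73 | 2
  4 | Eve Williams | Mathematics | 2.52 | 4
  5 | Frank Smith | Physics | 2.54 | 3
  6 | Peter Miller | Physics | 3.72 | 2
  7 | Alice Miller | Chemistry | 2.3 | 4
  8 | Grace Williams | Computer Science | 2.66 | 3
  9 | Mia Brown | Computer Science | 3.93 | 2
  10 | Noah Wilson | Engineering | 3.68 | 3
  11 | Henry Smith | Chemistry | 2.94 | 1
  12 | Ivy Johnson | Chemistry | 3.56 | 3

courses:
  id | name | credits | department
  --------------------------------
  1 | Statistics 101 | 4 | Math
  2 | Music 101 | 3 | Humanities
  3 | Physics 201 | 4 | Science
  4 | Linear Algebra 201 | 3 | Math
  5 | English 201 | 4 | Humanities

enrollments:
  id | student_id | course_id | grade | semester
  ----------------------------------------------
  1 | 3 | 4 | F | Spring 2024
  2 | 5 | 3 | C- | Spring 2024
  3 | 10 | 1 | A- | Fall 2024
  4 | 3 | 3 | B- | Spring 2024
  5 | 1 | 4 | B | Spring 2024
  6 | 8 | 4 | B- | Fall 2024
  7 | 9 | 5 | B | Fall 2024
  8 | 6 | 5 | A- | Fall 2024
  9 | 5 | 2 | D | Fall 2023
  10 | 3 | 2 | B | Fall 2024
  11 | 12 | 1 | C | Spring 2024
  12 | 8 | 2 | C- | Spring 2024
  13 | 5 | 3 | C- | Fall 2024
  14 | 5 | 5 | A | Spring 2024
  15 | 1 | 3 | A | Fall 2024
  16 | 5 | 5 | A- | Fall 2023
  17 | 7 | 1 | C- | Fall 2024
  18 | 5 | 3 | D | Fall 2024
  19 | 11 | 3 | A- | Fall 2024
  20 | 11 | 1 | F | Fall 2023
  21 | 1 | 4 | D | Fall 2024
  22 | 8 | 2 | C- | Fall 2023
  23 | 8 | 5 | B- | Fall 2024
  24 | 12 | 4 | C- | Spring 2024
SELECT department, COUNT(*) AS n FROM courses GROUP BY department HAVING COUNT(*) >= 2

Execution result:
department | n
Humanities | 2
Math | 2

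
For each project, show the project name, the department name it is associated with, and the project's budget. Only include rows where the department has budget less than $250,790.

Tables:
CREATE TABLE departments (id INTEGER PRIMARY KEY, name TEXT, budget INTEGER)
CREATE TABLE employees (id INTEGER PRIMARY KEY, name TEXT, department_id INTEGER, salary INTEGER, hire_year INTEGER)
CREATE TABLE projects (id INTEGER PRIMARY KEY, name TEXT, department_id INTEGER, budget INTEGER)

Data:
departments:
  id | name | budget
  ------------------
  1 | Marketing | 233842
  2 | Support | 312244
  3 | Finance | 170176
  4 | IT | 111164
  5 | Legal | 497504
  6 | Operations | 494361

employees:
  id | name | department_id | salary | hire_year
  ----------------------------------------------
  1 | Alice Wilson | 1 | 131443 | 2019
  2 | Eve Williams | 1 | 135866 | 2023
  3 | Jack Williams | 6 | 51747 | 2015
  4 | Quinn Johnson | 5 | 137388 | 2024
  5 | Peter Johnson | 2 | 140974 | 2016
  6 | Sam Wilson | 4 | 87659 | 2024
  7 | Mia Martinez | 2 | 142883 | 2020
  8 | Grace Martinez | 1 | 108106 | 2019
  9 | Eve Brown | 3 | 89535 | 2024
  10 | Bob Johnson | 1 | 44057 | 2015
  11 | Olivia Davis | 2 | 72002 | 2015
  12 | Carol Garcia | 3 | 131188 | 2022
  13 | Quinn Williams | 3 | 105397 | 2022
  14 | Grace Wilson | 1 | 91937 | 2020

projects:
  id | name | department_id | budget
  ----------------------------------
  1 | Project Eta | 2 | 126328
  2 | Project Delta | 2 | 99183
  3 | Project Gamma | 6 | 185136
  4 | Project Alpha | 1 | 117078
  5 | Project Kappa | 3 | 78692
SELECT c.name, p.name AS department, c.budget FROM projects c JOIN departments p ON c.department_id = p.id WHERE p.budget < 250790

Execution result:
name | department | budget
Project Alpha | Marketing | 117078
Project Kappa | Finance | 78692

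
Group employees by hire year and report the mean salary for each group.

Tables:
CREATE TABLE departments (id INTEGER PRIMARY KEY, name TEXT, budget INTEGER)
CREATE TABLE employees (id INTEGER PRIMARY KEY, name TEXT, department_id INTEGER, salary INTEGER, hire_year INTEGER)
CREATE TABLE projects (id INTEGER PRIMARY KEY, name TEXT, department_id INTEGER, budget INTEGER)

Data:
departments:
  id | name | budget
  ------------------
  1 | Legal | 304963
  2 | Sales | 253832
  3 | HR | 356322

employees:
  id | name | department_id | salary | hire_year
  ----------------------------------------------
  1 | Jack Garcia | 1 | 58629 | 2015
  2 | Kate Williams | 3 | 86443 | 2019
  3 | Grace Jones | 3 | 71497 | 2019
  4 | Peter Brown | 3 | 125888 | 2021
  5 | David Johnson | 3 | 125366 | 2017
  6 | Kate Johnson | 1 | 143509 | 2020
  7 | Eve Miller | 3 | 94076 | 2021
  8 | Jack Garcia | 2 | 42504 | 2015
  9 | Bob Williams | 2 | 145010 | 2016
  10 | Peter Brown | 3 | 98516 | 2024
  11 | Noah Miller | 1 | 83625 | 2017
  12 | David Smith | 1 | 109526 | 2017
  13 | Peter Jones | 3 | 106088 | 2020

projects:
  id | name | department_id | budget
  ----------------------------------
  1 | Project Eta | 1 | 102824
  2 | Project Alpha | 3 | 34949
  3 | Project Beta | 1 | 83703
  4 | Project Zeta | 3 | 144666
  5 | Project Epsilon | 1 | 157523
SELECT hire_year, AVG(salary) AS avg_salary FROM employees GROUP BY hire_year

Execution result:
hire_year | avg_salary
2015 | 50566.50
2016 | 145010.00
2017 | 106172.33
2019 | 78970.00
2020 | 124798.50
2021 | 109982.00
2024 | 98516.00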